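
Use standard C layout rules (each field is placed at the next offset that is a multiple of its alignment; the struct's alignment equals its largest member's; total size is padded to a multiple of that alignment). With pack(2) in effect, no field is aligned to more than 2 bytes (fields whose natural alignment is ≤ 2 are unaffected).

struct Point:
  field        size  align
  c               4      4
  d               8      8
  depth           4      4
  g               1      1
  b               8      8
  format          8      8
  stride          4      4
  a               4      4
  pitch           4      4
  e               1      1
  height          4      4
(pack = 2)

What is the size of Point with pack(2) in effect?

@0: c [4B, align 2] → 4
@4: d [8B, align 2] → 12
@12: depth [4B, align 2] → 16
@16: g [1B, align 1] → 17
+1 pad (align 2)
@18: b [8B, align 2] → 26
@26: format [8B, align 2] → 34
@34: stride [4B, align 2] → 38
@38: a [4B, align 2] → 42
@42: pitch [4B, align 2] → 46
@46: e [1B, align 1] → 47
+1 pad (align 2)
@48: height [4B, align 2] → 52
size 52, align 2

52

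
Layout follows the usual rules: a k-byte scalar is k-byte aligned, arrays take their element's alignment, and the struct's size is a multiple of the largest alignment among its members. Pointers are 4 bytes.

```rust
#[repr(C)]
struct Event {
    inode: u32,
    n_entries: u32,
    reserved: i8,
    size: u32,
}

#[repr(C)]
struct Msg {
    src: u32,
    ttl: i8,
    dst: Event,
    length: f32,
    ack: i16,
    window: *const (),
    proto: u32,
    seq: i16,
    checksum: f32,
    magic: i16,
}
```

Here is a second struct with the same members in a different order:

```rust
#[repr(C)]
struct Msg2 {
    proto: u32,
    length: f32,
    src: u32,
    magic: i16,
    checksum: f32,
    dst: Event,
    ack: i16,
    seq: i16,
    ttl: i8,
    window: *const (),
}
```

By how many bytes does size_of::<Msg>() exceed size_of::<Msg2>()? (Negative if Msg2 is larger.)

Event: inode at 0 (size 4, align 4) → ends 4; n_entries at 4 (size 4, align 4) → ends 8; reserved at 8 (size 1, align 1) → ends 9; pad 3 to align 4 for size; size at 12 (size 4, align 4) → ends 16; total 16 bytes, alignment 4
src at 0 (size 4, align 4) → ends 4
ttl at 4 (size 1, align 1) → ends 5
pad 3 to align 4 for dst
dst at 8 (size 16, align 4) → ends 24
length at 24 (size 4, align 4) → ends 28
ack at 28 (size 2, align 2) → ends 30
pad 2 to align 4 for window
window at 32 (size 4, align 4) → ends 36
proto at 36 (size 4, align 4) → ends 40
seq at 40 (size 2, align 2) → ends 42
pad 2 to align 4 for checksum
checksum at 44 (size 4, align 4) → ends 48
magic at 48 (size 2, align 2) → ends 50
tail pad 2 to reach multiple of 4
total 52 bytes, alignment 4
— Msg2 —
proto at 0 (size 4, align 4) → ends 4
length at 4 (size 4, align 4) → ends 8
src at 8 (size 4, align 4) → ends 12
magic at 12 (size 2, align 2) → ends 14
pad 2 to align 4 for checksum
checksum at 16 (size 4, align 4) → ends 20
dst at 20 (size 16, align 4) → ends 36
ack at 36 (size 2, align 2) → ends 38
seq at 38 (size 2, align 2) → ends 40
ttl at 40 (size 1, align 1) → ends 41
pad 3 to align 4 for window
window at 44 (size 4, align 4) → ends 48
total 48 bytes, alignment 4
52 − 48 = 4

4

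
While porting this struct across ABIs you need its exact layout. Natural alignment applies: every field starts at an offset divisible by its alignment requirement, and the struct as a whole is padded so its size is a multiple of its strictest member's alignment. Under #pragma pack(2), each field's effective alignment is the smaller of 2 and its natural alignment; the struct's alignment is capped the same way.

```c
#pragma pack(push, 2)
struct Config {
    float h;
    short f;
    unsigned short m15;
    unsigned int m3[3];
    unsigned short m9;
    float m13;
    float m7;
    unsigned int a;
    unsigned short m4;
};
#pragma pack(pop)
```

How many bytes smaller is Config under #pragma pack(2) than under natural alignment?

natural layout:
  h at 0 (size 4, align 4) → ends 4
  f at 4 (size 2, align 2) → ends 6
  m15 at 6 (size 2, align 2) → ends 8
  m3 at 8 (size 12, align 4) → ends 20
  m9 at 20 (size 2, align 2) → ends 22
  pad 2 to align 4 for m13
  m13 at 24 (size 4, align 4) → ends 28
  m7 at 28 (size 4, align 4) → ends 32
  a at 32 (size 4, align 4) → ends 36
  m4 at 36 (size 2, align 2) → ends 38
  tail pad 2 to reach multiple of 4
  total 40 bytes, alignment 4
packed(2) layout:
  h at 0 (size 4, align 2) → ends 4
  f at 4 (size 2, align 2) → ends 6
  m15 at 6 (size 2, align 2) → ends 8
  m3 at 8 (size 12, align 2) → ends 20
  m9 at 20 (size 2, align 2) → ends 22
  m13 at 22 (size 4, align 2) → ends 26
  m7 at 26 (size 4, align 2) → ends 30
  a at 30 (size 4, align 2) → ends 34
  m4 at 34 (size 2, align 2) → ends 36
  total 36 bytes, alignment 2
40 − 36 = 4

4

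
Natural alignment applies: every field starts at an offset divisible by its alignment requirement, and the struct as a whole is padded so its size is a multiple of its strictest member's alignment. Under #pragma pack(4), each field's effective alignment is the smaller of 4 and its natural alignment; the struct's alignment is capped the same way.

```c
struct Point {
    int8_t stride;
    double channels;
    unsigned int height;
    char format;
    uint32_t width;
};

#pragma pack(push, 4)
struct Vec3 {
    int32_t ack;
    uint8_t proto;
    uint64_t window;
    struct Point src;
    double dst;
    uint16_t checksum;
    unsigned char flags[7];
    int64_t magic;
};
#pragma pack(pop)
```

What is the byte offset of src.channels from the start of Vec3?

Point: 0..1  stride  (1B, 1-aligned); 1..8  -- padding (7B); 8..16  channels  (8B, 8-aligned); 16..20  height  (4B, 4-aligned); 20..21  format  (1B, 1-aligned); 21..24  -- padding (3B); 24..28  width  (4B, 4-aligned); 28..32  -- tail padding (4B); sizeof = 32, alignof = 8
0..4  ack  (4B, 4-aligned)
4..5  proto  (1B, 1-aligned)
5..8  -- padding (3B)
8..16  window  (8B, 4-aligned)
16..48  src  (32B, 4-aligned)
within Point: channels at 8
16 + 8 = 24

24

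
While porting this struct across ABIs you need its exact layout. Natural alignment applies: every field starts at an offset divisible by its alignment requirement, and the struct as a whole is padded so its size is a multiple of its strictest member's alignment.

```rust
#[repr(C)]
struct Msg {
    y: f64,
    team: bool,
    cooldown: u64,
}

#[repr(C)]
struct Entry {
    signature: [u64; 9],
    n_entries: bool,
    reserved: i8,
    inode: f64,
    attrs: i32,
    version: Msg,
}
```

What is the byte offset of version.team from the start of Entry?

Msg: y at 0 (size 8, align 8) → ends 8; team at 8 (size 1, align 1) → ends 9; pad 7 to align 8 for cooldown; cooldown at 16 (size 8, align 8) → ends 24; total 24 bytes, alignment 8
signature at 0 (size 72, align 8) → ends 72
n_entries at 72 (size 1, align 1) → ends 73
reserved at 73 (size 1, align 1) → ends 74
pad 6 to align 8 for inode
inode at 80 (size 8, align 8) → ends 88
attrs at 88 (size 4, align 4) → ends 92
pad 4 to align 8 for version
version at 96 (size 24, align 8) → ends 120
within Msg: team at 8
96 + 8 = 104

104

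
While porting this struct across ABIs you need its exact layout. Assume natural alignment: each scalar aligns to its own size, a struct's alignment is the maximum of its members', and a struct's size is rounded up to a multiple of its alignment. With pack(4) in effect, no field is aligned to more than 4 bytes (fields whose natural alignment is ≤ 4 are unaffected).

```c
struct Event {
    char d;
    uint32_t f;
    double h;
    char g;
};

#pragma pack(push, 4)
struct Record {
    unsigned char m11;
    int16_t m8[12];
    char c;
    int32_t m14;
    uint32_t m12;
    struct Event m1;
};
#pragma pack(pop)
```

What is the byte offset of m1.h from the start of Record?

Event: @0: d [1B, align 1] → 1; +3 pad (align 4); @4: f [4B, align 4] → 8; @8: h [8B, align 8] → 16; @16: g [1B, align 1] → 17; +7 tail pad (align 8); size 24, align 8
@0: m11 [1B, align 1] → 1
+1 pad (align 2)
@2: m8 [24B, align 2] → 26
@26: c [1B, align 1] → 27
+1 pad (align 4)
@28: m14 [4B, align 4] → 32
@32: m12 [4B, align 4] → 36
@36: m1 [24B, align 4] → 60
within Event: h at 8
36 + 8 = 44

44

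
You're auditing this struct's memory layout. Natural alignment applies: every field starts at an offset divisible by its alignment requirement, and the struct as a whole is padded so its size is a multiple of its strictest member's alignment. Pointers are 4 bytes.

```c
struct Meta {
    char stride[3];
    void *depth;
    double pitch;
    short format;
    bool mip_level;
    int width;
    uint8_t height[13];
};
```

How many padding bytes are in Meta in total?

0..3  stride  (3B, 1-aligned)
3..4  -- padding (1B)
4..8  depth  (4B, 4-aligned)
8..16  pitch  (8B, 8-aligned)
16..18  format  (2B, 2-aligned)
18..19  mip_level  (1B, 1-aligned)
19..20  -- padding (1B)
20..24  width  (4B, 4-aligned)
24..37  height  (13B, 1-aligned)
37..40  -- tail padding (3B)
sizeof = 40, alignof = 8
data bytes 35, size 40 → padding 5

5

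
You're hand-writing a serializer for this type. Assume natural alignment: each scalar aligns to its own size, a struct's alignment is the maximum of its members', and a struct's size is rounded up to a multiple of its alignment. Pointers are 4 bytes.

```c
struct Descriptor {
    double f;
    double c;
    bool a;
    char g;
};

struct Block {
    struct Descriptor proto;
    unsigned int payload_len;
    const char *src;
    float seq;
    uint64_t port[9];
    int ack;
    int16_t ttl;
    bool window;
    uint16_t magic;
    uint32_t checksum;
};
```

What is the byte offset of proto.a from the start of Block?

Descriptor: 0..8  f  (8B, 8-aligned); 8..16  c  (8B, 8-aligned); 16..17  a  (1B, 1-aligned); 17..18  g  (1B, 1-aligned); 18..24  -- tail padding (6B); sizeof = 24, alignof = 8
0..24  proto  (24B, 8-aligned)
within Descriptor: a at 16
0 + 16 = 16

16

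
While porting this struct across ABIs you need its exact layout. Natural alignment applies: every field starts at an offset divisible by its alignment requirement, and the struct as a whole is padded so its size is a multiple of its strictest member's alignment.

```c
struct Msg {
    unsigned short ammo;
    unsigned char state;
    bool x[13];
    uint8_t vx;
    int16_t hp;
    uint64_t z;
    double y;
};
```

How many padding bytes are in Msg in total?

5

@0: ammo [2B, align 2] → 2
@2: state [1B, align 1] → 3
@3: x [13B, align 1] → 16
@16: vx [1B, align 1] → 17
+1 pad (align 2)
@18: hp [2B, align 2] → 20
+4 pad (align 8)
@24: z [8B, align 8] → 32
@32: y [8B, align 8] → 40
size 40, align 8
data bytes 35, size 40 → padding 5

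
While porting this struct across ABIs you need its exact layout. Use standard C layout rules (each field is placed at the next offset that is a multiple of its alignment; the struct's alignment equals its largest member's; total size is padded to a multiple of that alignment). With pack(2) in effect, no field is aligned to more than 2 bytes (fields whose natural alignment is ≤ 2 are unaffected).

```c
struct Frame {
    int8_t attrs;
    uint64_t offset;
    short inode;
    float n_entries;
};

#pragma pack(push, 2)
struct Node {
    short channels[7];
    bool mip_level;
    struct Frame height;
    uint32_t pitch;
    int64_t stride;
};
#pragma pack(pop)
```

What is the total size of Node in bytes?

Frame: 0..1  attrs  (1B, 1-aligned); 1..8  -- padding (7B); 8..16  offset  (8B, 8-aligned); 16..18  inode  (2B, 2-aligned); 18..20  -- padding (2B); 20..24  n_entries  (4B, 4-aligned); sizeof = 24, alignof = 8
0..14  channels  (14B, 2-aligned)
14..15  mip_level  (1B, 1-aligned)
15..16  -- padding (1B)
16..40  height  (24B, 2-aligned)
40..44  pitch  (4B, 2-aligned)
44..52  stride  (8B, 2-aligned)
sizeof = 52, alignof = 2

52 bytes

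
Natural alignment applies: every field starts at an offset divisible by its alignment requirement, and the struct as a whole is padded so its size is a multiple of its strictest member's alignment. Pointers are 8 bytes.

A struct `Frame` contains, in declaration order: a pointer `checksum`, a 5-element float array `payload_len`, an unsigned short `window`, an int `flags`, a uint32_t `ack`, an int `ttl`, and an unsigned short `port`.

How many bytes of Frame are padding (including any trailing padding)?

4

0..8  checksum  (8B, 8-aligned)
8..28  payload_len  (20B, 4-aligned)
28..30  window  (2B, 2-aligned)
30..32  -- padding (2B)
32..36  flags  (4B, 4-aligned)
36..40  ack  (4B, 4-aligned)
40..44  ttl  (4B, 4-aligned)
44..46  port  (2B, 2-aligned)
46..48  -- tail padding (2B)
sizeof = 48, alignof = 8
data bytes 44, size 48 → padding 4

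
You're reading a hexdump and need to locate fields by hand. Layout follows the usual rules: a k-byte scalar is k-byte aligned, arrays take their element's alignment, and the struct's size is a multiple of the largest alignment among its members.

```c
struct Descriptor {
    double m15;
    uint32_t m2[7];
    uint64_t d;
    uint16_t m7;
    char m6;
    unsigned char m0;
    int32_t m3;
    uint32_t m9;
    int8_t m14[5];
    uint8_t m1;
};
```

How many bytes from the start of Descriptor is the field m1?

@0: m15 [8B, align 8] → 8
@8: m2 [28B, align 4] → 36
+4 pad (align 8)
@40: d [8B, align 8] → 48
@48: m7 [2B, align 2] → 50
@50: m6 [1B, align 1] → 51
@51: m0 [1B, align 1] → 52
@52: m3 [4B, align 4] → 56
@56: m9 [4B, align 4] → 60
@60: m14 [5B, align 1] → 65
@65: m1 [1B, align 1] → 66

65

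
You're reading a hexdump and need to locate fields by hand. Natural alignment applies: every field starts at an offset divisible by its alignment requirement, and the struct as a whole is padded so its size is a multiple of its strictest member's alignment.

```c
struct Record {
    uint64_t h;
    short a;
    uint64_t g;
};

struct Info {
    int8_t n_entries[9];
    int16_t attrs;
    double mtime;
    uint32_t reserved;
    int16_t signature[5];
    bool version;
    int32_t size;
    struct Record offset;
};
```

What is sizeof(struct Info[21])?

Record: @0: h [8B, align 8] → 8; @8: a [2B, align 2] → 10; +6 pad (align 8); @16: g [8B, align 8] → 24; size 24, align 8
@0: n_entries [9B, align 1] → 9
+1 pad (align 2)
@10: attrs [2B, align 2] → 12
+4 pad (align 8)
@16: mtime [8B, align 8] → 24
@24: reserved [4B, align 4] → 28
@28: signature [10B, align 2] → 38
@38: version [1B, align 1] → 39
+1 pad (align 4)
@40: size [4B, align 4] → 44
+4 pad (align 8)
@48: offset [24B, align 8] → 72
size 72, align 8
array of 21: 21 × 72 = 1512

1512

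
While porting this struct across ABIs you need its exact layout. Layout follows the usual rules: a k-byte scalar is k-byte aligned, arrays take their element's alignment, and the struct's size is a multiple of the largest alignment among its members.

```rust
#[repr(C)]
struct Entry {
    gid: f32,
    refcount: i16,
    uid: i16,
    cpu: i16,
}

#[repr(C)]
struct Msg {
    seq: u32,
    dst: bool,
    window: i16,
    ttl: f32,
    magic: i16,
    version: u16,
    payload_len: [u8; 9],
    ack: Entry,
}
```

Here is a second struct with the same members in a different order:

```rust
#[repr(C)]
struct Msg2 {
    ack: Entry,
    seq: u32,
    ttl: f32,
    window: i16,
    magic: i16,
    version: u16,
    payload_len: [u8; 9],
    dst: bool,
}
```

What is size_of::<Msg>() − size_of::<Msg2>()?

4

Entry: 0..4  gid  (4B, 4-aligned); 4..6  refcount  (2B, 2-aligned); 6..8  uid  (2B, 2-aligned); 8..10  cpu  (2B, 2-aligned); 10..12  -- tail padding (2B); sizeof = 12, alignof = 4
0..4  seq  (4B, 4-aligned)
4..5  dst  (1B, 1-aligned)
5..6  -- padding (1B)
6..8  window  (2B, 2-aligned)
8..12  ttl  (4B, 4-aligned)
12..14  magic  (2B, 2-aligned)
14..16  version  (2B, 2-aligned)
16..25  payload_len  (9B, 1-aligned)
25..28  -- padding (3B)
28..40  ack  (12B, 4-aligned)
sizeof = 40, alignof = 4
— Msg2 —
0..12  ack  (12B, 4-aligned)
12..16  seq  (4B, 4-aligned)
16..20  ttl  (4B, 4-aligned)
20..22  window  (2B, 2-aligned)
22..24  magic  (2B, 2-aligned)
24..26  version  (2B, 2-aligned)
26..35  payload_len  (9B, 1-aligned)
35..36  dst  (1B, 1-aligned)
sizeof = 36, alignof = 4
40 − 36 = 4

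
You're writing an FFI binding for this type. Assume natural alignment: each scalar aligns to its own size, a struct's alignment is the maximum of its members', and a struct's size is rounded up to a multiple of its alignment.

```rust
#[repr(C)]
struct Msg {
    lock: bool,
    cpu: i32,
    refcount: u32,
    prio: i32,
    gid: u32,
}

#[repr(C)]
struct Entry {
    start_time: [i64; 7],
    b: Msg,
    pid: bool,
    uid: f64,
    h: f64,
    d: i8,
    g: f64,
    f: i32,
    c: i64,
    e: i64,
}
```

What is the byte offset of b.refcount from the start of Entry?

64

Msg: 0..1  lock  (1B, 1-aligned); 1..4  -- padding (3B); 4..8  cpu  (4B, 4-aligned); 8..12  refcount  (4B, 4-aligned); 12..16  prio  (4B, 4-aligned); 16..20  gid  (4B, 4-aligned); sizeof = 20, alignof = 4
0..56  start_time  (56B, 8-aligned)
56..76  b  (20B, 4-aligned)
within Msg: refcount at 8
56 + 8 = 64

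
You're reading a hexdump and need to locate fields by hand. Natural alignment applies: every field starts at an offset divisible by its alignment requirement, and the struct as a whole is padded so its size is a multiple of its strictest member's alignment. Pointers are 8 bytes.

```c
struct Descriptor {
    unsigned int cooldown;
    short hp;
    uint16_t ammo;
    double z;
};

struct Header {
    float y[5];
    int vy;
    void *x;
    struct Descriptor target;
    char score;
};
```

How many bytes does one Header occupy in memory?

56 bytes

Descriptor: @0: cooldown [4B, align 4] → 4; @4: hp [2B, align 2] → 6; @6: ammo [2B, align 2] → 8; @8: z [8B, align 8] → 16; size 16, align 8
@0: y [20B, align 4] → 20
@20: vy [4B, align 4] → 24
@24: x [8B, align 8] → 32
@32: target [16B, align 8] → 48
@48: score [1B, align 1] → 49
+7 tail pad (align 8)
size 56, align 8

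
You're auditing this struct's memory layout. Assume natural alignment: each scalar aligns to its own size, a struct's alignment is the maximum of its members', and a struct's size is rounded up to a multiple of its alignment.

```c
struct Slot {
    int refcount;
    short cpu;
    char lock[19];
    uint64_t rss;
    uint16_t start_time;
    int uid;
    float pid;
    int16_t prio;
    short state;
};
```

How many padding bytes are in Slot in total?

9

0..4  refcount  (4B, 4-aligned)
4..6  cpu  (2B, 2-aligned)
6..25  lock  (19B, 1-aligned)
25..32  -- padding (7B)
32..40  rss  (8B, 8-aligned)
40..42  start_time  (2B, 2-aligned)
42..44  -- padding (2B)
44..48  uid  (4B, 4-aligned)
48..52  pid  (4B, 4-aligned)
52..54  prio  (2B, 2-aligned)
54..56  state  (2B, 2-aligned)
sizeof = 56, alignof = 8
data bytes 47, size 56 → padding 9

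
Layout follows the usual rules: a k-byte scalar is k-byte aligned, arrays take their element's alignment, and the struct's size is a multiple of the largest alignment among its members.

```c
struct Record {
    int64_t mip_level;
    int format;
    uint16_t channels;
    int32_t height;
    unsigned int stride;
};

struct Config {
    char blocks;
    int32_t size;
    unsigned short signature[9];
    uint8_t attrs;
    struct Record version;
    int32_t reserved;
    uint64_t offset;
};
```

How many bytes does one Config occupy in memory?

Record: @0: mip_level [8B, align 8] → 8; @8: format [4B, align 4] → 12; @12: channels [2B, align 2] → 14; +2 pad (align 4); @16: height [4B, align 4] → 20; @20: stride [4B, align 4] → 24; size 24, align 8
@0: blocks [1B, align 1] → 1
+3 pad (align 4)
@4: size [4B, align 4] → 8
@8: signature [18B, align 2] → 26
@26: attrs [1B, align 1] → 27
+5 pad (align 8)
@32: version [24B, align 8] → 56
@56: reserved [4B, align 4] → 60
+4 pad (align 8)
@64: offset [8B, align 8] → 72
size 72, align 8

72 bytes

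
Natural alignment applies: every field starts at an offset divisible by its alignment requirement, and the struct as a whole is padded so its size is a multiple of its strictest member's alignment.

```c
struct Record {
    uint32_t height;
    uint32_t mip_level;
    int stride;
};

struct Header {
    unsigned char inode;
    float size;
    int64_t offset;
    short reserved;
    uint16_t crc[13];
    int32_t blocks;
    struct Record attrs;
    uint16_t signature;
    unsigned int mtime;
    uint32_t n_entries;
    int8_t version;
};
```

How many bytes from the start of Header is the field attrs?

Record: 0..4  height  (4B, 4-aligned); 4..8  mip_level  (4B, 4-aligned); 8..12  stride  (4B, 4-aligned); sizeof = 12, alignof = 4
0..1  inode  (1B, 1-aligned)
1..4  -- padding (3B)
4..8  size  (4B, 4-aligned)
8..16  offset  (8B, 8-aligned)
16..18  reserved  (2B, 2-aligned)
18..44  crc  (26B, 2-aligned)
44..48  blocks  (4B, 4-aligned)
48..60  attrs  (12B, 4-aligned)

48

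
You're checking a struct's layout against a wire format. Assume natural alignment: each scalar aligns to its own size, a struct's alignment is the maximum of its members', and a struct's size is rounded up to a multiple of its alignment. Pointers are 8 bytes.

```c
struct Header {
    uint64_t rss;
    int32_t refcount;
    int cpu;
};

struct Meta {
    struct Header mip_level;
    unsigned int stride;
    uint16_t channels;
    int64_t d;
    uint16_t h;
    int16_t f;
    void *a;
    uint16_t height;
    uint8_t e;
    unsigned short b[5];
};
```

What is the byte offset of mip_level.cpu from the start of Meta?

Header: @0: rss [8B, align 8] → 8; @8: refcount [4B, align 4] → 12; @12: cpu [4B, align 4] → 16; size 16, align 8
@0: mip_level [16B, align 8] → 16
within Header: cpu at 12
0 + 12 = 12

12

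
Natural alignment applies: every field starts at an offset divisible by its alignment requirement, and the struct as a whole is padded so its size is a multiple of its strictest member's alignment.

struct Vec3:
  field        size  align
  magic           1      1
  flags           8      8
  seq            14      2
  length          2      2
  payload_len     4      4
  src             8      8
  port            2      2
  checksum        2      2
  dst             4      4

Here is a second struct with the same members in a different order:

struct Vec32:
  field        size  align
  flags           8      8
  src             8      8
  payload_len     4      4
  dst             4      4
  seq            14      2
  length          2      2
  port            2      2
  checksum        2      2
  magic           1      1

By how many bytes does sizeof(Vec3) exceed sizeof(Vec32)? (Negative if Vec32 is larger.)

magic at 0 (size 1, align 1) → ends 1
pad 7 to align 8 for flags
flags at 8 (size 8, align 8) → ends 16
seq at 16 (size 14, align 2) → ends 30
length at 30 (size 2, align 2) → ends 32
payload_len at 32 (size 4, align 4) → ends 36
pad 4 to align 8 for src
src at 40 (size 8, align 8) → ends 48
port at 48 (size 2, align 2) → ends 50
checksum at 50 (size 2, align 2) → ends 52
dst at 52 (size 4, align 4) → ends 56
total 56 bytes, alignment 8
— Vec32 —
flags at 0 (size 8, align 8) → ends 8
src at 8 (size 8, align 8) → ends 16
payload_len at 16 (size 4, align 4) → ends 20
dst at 20 (size 4, align 4) → ends 24
seq at 24 (size 14, align 2) → ends 38
length at 38 (size 2, align 2) → ends 40
port at 40 (size 2, align 2) → ends 42
checksum at 42 (size 2, align 2) → ends 44
magic at 44 (size 1, align 1) → ends 45
tail pad 3 to reach multiple of 8
total 48 bytes, alignment 8
56 − 48 = 8

8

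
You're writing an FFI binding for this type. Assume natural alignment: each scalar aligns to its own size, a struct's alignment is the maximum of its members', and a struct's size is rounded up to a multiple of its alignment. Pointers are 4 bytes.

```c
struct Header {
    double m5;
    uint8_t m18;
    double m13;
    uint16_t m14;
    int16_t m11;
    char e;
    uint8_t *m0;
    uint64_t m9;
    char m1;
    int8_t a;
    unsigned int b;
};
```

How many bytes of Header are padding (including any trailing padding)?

16

m5 at 0 (size 8, align 8) → ends 8
m18 at 8 (size 1, align 1) → ends 9
pad 7 to align 8 for m13
m13 at 16 (size 8, align 8) → ends 24
m14 at 24 (size 2, align 2) → ends 26
m11 at 26 (size 2, align 2) → ends 28
e at 28 (size 1, align 1) → ends 29
pad 3 to align 4 for m0
m0 at 32 (size 4, align 4) → ends 36
pad 4 to align 8 for m9
m9 at 40 (size 8, align 8) → ends 48
m1 at 48 (size 1, align 1) → ends 49
a at 49 (size 1, align 1) → ends 50
pad 2 to align 4 for b
b at 52 (size 4, align 4) → ends 56
total 56 bytes, alignment 8
data bytes 40, size 56 → padding 16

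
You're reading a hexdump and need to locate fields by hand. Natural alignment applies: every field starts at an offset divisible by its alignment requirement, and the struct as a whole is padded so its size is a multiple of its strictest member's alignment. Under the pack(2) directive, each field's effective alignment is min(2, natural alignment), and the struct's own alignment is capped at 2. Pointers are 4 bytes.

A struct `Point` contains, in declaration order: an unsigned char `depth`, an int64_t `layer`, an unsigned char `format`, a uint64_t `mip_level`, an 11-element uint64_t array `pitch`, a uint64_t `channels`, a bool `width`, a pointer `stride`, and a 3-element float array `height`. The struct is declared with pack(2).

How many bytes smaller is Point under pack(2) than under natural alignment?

18

natural layout:
  @0: depth [1B, align 1] → 1
  +7 pad (align 8)
  @8: layer [8B, align 8] → 16
  @16: format [1B, align 1] → 17
  +7 pad (align 8)
  @24: mip_level [8B, align 8] → 32
  @32: pitch [88B, align 8] → 120
  @120: channels [8B, align 8] → 128
  @128: width [1B, align 1] → 129
  +3 pad (align 4)
  @132: stride [4B, align 4] → 136
  @136: height [12B, align 4] → 148
  +4 tail pad (align 8)
  size 152, align 8
packed(2) layout:
  @0: depth [1B, align 1] → 1
  +1 pad (align 2)
  @2: layer [8B, align 2] → 10
  @10: format [1B, align 1] → 11
  +1 pad (align 2)
  @12: mip_level [8B, align 2] → 20
  @20: pitch [88B, align 2] → 108
  @108: channels [8B, align 2] → 116
  @116: width [1B, align 1] → 117
  +1 pad (align 2)
  @118: stride [4B, align 2] → 122
  @122: height [12B, align 2] → 134
  size 134, align 2
152 − 134 = 18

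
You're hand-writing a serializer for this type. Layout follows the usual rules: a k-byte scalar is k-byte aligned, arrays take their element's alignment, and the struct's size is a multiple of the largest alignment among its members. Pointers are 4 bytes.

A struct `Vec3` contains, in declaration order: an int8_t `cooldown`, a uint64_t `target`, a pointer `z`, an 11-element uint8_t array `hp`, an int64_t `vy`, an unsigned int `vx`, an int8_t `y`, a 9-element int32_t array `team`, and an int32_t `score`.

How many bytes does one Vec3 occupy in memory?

88 bytes

cooldown at 0 (size 1, align 1) → ends 1
pad 7 to align 8 for target
target at 8 (size 8, align 8) → ends 16
z at 16 (size 4, align 4) → ends 20
hp at 20 (size 11, align 1) → ends 31
pad 1 to align 8 for vy
vy at 32 (size 8, align 8) → ends 40
vx at 40 (size 4, align 4) → ends 44
y at 44 (size 1, align 1) → ends 45
pad 3 to align 4 for team
team at 48 (size 36, align 4) → ends 84
score at 84 (size 4, align 4) → ends 88
total 88 bytes, alignment 8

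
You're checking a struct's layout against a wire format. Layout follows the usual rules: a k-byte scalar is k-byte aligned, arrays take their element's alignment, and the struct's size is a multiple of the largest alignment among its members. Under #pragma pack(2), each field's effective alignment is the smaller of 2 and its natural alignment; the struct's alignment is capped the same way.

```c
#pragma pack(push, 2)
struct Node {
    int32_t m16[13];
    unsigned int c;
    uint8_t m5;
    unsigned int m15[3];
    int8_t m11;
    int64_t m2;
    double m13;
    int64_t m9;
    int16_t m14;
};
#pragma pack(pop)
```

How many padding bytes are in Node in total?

0..52  m16  (52B, 2-aligned)
52..56  c  (4B, 2-aligned)
56..57  m5  (1B, 1-aligned)
57..58  -- padding (1B)
58..70  m15  (12B, 2-aligned)
70..71  m11  (1B, 1-aligned)
71..72  -- padding (1B)
72..80  m2  (8B, 2-aligned)
80..88  m13  (8B, 2-aligned)
88..96  m9  (8B, 2-aligned)
96..98  m14  (2B, 2-aligned)
sizeof = 98, alignof = 2
data bytes 96, size 98 → padding 2

2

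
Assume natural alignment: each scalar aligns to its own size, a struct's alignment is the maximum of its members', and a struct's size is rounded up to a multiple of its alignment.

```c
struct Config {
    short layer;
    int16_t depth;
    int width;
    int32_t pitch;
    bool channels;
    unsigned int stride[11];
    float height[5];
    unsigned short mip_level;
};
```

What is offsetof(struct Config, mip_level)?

layer at 0 (size 2, align 2) → ends 2
depth at 2 (size 2, align 2) → ends 4
width at 4 (size 4, align 4) → ends 8
pitch at 8 (size 4, align 4) → ends 12
channels at 12 (size 1, align 1) → ends 13
pad 3 to align 4 for stride
stride at 16 (size 44, align 4) → ends 60
height at 60 (size 20, align 4) → ends 80
mip_level at 80 (size 2, align 2) → ends 82

80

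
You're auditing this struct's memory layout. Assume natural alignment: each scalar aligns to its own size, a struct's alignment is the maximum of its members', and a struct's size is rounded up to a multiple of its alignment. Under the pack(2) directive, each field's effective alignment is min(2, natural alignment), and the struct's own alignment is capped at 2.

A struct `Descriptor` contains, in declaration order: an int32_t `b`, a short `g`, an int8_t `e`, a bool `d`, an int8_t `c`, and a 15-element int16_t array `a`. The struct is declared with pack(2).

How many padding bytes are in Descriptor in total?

0..4  b  (4B, 2-aligned)
4..6  g  (2B, 2-aligned)
6..7  e  (1B, 1-aligned)
7..8  d  (1B, 1-aligned)
8..9  c  (1B, 1-aligned)
9..10  -- padding (1B)
10..40  a  (30B, 2-aligned)
sizeof = 40, alignof = 2
data bytes 39, size 40 → padding 1

1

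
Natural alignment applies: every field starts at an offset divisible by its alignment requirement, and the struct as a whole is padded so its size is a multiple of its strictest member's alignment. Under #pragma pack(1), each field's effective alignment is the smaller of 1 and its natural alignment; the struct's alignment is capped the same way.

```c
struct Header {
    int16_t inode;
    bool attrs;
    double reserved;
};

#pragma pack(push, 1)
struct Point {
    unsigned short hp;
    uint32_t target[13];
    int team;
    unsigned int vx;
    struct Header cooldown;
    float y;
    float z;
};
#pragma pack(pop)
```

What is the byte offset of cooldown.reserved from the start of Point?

70

Header: @0: inode [2B, align 2] → 2; @2: attrs [1B, align 1] → 3; +5 pad (align 8); @8: reserved [8B, align 8] → 16; size 16, align 8
@0: hp [2B, align 1] → 2
@2: target [52B, align 1] → 54
@54: team [4B, align 1] → 58
@58: vx [4B, align 1] → 62
@62: cooldown [16B, align 1] → 78
within Header: reserved at 8
62 + 8 = 70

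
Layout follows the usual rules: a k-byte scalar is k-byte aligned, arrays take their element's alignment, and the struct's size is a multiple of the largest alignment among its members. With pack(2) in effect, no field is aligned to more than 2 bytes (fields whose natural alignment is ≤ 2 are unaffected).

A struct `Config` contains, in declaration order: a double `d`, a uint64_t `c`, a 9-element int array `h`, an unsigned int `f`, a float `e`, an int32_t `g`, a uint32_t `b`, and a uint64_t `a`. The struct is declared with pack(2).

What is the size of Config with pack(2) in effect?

@0: d [8B, align 2] → 8
@8: c [8B, align 2] → 16
@16: h [36B, align 2] → 52
@52: f [4B, align 2] → 56
@56: e [4B, align 2] → 60
@60: g [4B, align 2] → 64
@64: b [4B, align 2] → 68
@68: a [8B, align 2] → 76
size 76, align 2

76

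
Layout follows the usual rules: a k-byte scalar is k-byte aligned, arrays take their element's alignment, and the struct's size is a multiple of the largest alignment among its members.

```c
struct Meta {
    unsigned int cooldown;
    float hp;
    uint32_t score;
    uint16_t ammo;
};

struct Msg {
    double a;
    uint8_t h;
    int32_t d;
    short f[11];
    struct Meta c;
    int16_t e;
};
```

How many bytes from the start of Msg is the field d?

12

Meta: @0: cooldown [4B, align 4] → 4; @4: hp [4B, align 4] → 8; @8: score [4B, align 4] → 12; @12: ammo [2B, align 2] → 14; +2 tail pad (align 4); size 16, align 4
@0: a [8B, align 8] → 8
@8: h [1B, align 1] → 9
+3 pad (align 4)
@12: d [4B, align 4] → 16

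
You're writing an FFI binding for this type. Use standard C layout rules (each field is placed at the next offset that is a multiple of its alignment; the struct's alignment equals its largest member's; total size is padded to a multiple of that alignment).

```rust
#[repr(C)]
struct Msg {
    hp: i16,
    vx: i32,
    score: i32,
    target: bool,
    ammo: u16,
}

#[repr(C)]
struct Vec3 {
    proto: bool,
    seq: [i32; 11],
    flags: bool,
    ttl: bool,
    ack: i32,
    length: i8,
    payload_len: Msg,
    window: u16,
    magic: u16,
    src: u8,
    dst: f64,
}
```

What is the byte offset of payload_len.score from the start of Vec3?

68

Msg: hp at 0 (size 2, align 2) → ends 2; pad 2 to align 4 for vx; vx at 4 (size 4, align 4) → ends 8; score at 8 (size 4, align 4) → ends 12; target at 12 (size 1, align 1) → ends 13; pad 1 to align 2 for ammo; ammo at 14 (size 2, align 2) → ends 16; total 16 bytes, alignment 4
proto at 0 (size 1, align 1) → ends 1
pad 3 to align 4 for seq
seq at 4 (size 44, align 4) → ends 48
flags at 48 (size 1, align 1) → ends 49
ttl at 49 (size 1, align 1) → ends 50
pad 2 to align 4 for ack
ack at 52 (size 4, align 4) → ends 56
length at 56 (size 1, align 1) → ends 57
pad 3 to align 4 for payload_len
payload_len at 60 (size 16, align 4) → ends 76
within Msg: score at 8
60 + 8 = 68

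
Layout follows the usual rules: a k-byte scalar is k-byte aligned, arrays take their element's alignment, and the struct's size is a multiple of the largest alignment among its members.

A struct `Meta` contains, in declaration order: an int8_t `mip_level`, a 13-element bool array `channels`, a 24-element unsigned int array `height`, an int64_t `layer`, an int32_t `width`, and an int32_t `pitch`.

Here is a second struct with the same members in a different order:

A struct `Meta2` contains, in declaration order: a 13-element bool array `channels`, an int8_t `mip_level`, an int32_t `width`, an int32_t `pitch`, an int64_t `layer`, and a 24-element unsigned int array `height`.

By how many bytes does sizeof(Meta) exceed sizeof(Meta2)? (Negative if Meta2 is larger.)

mip_level at 0 (size 1, align 1) → ends 1
channels at 1 (size 13, align 1) → ends 14
pad 2 to align 4 for height
height at 16 (size 96, align 4) → ends 112
layer at 112 (size 8, align 8) → ends 120
width at 120 (size 4, align 4) → ends 124
pitch at 124 (size 4, align 4) → ends 128
total 128 bytes, alignment 8
— Meta2 —
channels at 0 (size 13, align 1) → ends 13
mip_level at 13 (size 1, align 1) → ends 14
pad 2 to align 4 for width
width at 16 (size 4, align 4) → ends 20
pitch at 20 (size 4, align 4) → ends 24
layer at 24 (size 8, align 8) → ends 32
height at 32 (size 96, align 4) → ends 128
total 128 bytes, alignment 8
128 − 128 = 0

0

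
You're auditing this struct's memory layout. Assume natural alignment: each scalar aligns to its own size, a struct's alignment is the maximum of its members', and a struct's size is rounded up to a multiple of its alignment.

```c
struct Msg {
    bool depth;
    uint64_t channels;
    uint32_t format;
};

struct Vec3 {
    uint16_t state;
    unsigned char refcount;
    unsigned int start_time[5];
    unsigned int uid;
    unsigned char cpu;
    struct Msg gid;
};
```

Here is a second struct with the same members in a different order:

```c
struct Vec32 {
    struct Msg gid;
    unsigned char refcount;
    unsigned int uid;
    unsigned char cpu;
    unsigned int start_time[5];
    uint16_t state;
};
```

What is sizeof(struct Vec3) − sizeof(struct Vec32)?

-8

Msg: @0: depth [1B, align 1] → 1; +7 pad (align 8); @8: channels [8B, align 8] → 16; @16: format [4B, align 4] → 20; +4 tail pad (align 8); size 24, align 8
@0: state [2B, align 2] → 2
@2: refcount [1B, align 1] → 3
+1 pad (align 4)
@4: start_time [20B, align 4] → 24
@24: uid [4B, align 4] → 28
@28: cpu [1B, align 1] → 29
+3 pad (align 8)
@32: gid [24B, align 8] → 56
size 56, align 8
— Vec32 —
@0: gid [24B, align 8] → 24
@24: refcount [1B, align 1] → 25
+3 pad (align 4)
@28: uid [4B, align 4] → 32
@32: cpu [1B, align 1] → 33
+3 pad (align 4)
@36: start_time [20B, align 4] → 56
@56: state [2B, align 2] → 58
+6 tail pad (align 8)
size 64, align 8
56 − 64 = -8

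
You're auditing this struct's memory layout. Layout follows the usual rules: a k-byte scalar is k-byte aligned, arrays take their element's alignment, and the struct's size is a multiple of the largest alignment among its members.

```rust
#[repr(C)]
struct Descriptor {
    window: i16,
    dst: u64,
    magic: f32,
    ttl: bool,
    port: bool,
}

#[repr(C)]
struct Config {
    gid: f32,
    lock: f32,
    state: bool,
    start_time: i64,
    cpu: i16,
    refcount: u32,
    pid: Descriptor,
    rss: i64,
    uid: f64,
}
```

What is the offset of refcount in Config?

28

Descriptor: window at 0 (size 2, align 2) → ends 2; pad 6 to align 8 for dst; dst at 8 (size 8, align 8) → ends 16; magic at 16 (size 4, align 4) → ends 20; ttl at 20 (size 1, align 1) → ends 21; port at 21 (size 1, align 1) → ends 22; tail pad 2 to reach multiple of 8; total 24 bytes, alignment 8
gid at 0 (size 4, align 4) → ends 4
lock at 4 (size 4, align 4) → ends 8
state at 8 (size 1, align 1) → ends 9
pad 7 to align 8 for start_time
start_time at 16 (size 8, align 8) → ends 24
cpu at 24 (size 2, align 2) → ends 26
pad 2 to align 4 for refcount
refcount at 28 (size 4, align 4) → ends 32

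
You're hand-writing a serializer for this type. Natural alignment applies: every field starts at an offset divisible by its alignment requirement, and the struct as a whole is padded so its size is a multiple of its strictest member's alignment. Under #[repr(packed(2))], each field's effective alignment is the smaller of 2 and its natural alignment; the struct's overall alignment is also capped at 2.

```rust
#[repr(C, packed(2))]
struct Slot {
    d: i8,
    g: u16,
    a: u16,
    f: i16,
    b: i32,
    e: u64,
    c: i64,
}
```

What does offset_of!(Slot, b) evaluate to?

0..1  d  (1B, 1-aligned)
1..2  -- padding (1B)
2..4  g  (2B, 2-aligned)
4..6  a  (2B, 2-aligned)
6..8  f  (2B, 2-aligned)
8..12  b  (4B, 2-aligned)

8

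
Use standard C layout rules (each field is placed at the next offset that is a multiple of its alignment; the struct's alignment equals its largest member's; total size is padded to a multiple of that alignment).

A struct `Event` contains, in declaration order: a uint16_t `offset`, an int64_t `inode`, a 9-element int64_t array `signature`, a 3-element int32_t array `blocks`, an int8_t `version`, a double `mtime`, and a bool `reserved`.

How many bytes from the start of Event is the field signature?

16

0..2  offset  (2B, 2-aligned)
2..8  -- padding (6B)
8..16  inode  (8B, 8-aligned)
16..88  signature  (72B, 8-aligned)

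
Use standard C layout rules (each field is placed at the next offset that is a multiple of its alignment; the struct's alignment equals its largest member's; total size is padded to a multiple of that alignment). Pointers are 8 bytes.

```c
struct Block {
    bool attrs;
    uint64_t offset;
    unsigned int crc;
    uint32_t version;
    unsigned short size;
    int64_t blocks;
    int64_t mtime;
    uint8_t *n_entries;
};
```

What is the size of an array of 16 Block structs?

896

attrs at 0 (size 1, align 1) → ends 1
pad 7 to align 8 for offset
offset at 8 (size 8, align 8) → ends 16
crc at 16 (size 4, align 4) → ends 20
version at 20 (size 4, align 4) → ends 24
size at 24 (size 2, align 2) → ends 26
pad 6 to align 8 for blocks
blocks at 32 (size 8, align 8) → ends 40
mtime at 40 (size 8, align 8) → ends 48
n_entries at 48 (size 8, align 8) → ends 56
total 56 bytes, alignment 8
array of 16: 16 × 56 = 896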